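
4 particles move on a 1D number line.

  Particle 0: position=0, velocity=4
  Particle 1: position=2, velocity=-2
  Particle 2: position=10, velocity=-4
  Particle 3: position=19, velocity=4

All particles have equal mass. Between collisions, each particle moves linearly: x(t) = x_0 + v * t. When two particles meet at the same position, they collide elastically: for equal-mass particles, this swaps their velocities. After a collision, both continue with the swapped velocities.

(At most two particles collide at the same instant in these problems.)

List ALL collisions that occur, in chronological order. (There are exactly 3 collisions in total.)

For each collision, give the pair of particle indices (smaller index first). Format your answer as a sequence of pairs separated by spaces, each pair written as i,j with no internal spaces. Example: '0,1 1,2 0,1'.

Collision at t=1/3: particles 0 and 1 swap velocities; positions: p0=4/3 p1=4/3 p2=26/3 p3=61/3; velocities now: v0=-2 v1=4 v2=-4 v3=4
Collision at t=5/4: particles 1 and 2 swap velocities; positions: p0=-1/2 p1=5 p2=5 p3=24; velocities now: v0=-2 v1=-4 v2=4 v3=4
Collision at t=4: particles 0 and 1 swap velocities; positions: p0=-6 p1=-6 p2=16 p3=35; velocities now: v0=-4 v1=-2 v2=4 v3=4

Answer: 0,1 1,2 0,1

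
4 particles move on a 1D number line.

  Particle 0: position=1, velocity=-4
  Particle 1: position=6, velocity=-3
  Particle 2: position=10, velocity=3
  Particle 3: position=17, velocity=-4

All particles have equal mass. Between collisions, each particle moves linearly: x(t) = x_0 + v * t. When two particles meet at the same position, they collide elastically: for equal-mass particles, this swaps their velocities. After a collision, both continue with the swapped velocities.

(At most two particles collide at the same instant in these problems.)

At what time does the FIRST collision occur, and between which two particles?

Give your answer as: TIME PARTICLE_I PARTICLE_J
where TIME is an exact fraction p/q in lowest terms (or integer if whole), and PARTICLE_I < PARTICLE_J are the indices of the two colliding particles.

Pair (0,1): pos 1,6 vel -4,-3 -> not approaching (rel speed -1 <= 0)
Pair (1,2): pos 6,10 vel -3,3 -> not approaching (rel speed -6 <= 0)
Pair (2,3): pos 10,17 vel 3,-4 -> gap=7, closing at 7/unit, collide at t=1
Earliest collision: t=1 between 2 and 3

Answer: 1 2 3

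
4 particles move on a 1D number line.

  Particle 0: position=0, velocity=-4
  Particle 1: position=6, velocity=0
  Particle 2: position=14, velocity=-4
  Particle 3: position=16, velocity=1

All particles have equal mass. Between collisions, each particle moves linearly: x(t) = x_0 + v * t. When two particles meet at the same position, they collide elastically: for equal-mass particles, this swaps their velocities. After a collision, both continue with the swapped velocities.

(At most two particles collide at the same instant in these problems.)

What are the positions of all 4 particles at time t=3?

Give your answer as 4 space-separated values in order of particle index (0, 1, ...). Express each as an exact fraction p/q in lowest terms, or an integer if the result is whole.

Collision at t=2: particles 1 and 2 swap velocities; positions: p0=-8 p1=6 p2=6 p3=18; velocities now: v0=-4 v1=-4 v2=0 v3=1
Advance to t=3 (no further collisions before then); velocities: v0=-4 v1=-4 v2=0 v3=1; positions = -12 2 6 19

Answer: -12 2 6 19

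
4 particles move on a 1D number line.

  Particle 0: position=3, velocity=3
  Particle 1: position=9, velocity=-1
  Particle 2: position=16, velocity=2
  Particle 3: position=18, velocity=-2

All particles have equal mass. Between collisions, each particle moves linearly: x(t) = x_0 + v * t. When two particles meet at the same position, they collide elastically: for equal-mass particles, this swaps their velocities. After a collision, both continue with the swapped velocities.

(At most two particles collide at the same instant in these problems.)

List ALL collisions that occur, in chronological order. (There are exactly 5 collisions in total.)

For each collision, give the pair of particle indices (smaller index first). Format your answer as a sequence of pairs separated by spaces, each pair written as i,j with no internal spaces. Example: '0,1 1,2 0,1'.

Answer: 2,3 0,1 1,2 0,1 2,3

Derivation:
Collision at t=1/2: particles 2 and 3 swap velocities; positions: p0=9/2 p1=17/2 p2=17 p3=17; velocities now: v0=3 v1=-1 v2=-2 v3=2
Collision at t=3/2: particles 0 and 1 swap velocities; positions: p0=15/2 p1=15/2 p2=15 p3=19; velocities now: v0=-1 v1=3 v2=-2 v3=2
Collision at t=3: particles 1 and 2 swap velocities; positions: p0=6 p1=12 p2=12 p3=22; velocities now: v0=-1 v1=-2 v2=3 v3=2
Collision at t=9: particles 0 and 1 swap velocities; positions: p0=0 p1=0 p2=30 p3=34; velocities now: v0=-2 v1=-1 v2=3 v3=2
Collision at t=13: particles 2 and 3 swap velocities; positions: p0=-8 p1=-4 p2=42 p3=42; velocities now: v0=-2 v1=-1 v2=2 v3=3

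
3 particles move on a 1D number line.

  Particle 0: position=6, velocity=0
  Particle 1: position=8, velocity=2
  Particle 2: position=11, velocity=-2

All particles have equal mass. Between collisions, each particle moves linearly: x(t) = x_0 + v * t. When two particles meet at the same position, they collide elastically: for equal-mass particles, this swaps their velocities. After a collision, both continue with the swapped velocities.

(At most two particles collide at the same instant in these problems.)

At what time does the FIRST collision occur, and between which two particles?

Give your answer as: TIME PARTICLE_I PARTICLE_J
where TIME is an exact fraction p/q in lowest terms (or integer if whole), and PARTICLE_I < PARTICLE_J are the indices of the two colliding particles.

Pair (0,1): pos 6,8 vel 0,2 -> not approaching (rel speed -2 <= 0)
Pair (1,2): pos 8,11 vel 2,-2 -> gap=3, closing at 4/unit, collide at t=3/4
Earliest collision: t=3/4 between 1 and 2

Answer: 3/4 1 2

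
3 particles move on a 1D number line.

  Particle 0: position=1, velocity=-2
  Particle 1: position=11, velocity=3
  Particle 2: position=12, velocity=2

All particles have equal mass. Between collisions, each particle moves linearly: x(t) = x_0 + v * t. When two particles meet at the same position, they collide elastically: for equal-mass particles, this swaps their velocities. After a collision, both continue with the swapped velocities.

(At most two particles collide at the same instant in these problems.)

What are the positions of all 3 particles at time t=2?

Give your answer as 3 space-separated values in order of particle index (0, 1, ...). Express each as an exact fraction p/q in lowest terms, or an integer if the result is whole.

Answer: -3 16 17

Derivation:
Collision at t=1: particles 1 and 2 swap velocities; positions: p0=-1 p1=14 p2=14; velocities now: v0=-2 v1=2 v2=3
Advance to t=2 (no further collisions before then); velocities: v0=-2 v1=2 v2=3; positions = -3 16 17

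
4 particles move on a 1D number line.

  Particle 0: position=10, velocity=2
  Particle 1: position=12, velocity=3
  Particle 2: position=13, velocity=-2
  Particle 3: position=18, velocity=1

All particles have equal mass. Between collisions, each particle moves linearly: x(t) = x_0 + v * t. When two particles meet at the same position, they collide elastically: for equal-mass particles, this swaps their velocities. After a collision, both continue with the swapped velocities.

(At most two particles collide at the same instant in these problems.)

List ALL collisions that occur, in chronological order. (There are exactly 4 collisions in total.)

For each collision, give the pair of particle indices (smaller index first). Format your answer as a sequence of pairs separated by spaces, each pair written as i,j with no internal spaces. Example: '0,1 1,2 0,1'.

Collision at t=1/5: particles 1 and 2 swap velocities; positions: p0=52/5 p1=63/5 p2=63/5 p3=91/5; velocities now: v0=2 v1=-2 v2=3 v3=1
Collision at t=3/4: particles 0 and 1 swap velocities; positions: p0=23/2 p1=23/2 p2=57/4 p3=75/4; velocities now: v0=-2 v1=2 v2=3 v3=1
Collision at t=3: particles 2 and 3 swap velocities; positions: p0=7 p1=16 p2=21 p3=21; velocities now: v0=-2 v1=2 v2=1 v3=3
Collision at t=8: particles 1 and 2 swap velocities; positions: p0=-3 p1=26 p2=26 p3=36; velocities now: v0=-2 v1=1 v2=2 v3=3

Answer: 1,2 0,1 2,3 1,2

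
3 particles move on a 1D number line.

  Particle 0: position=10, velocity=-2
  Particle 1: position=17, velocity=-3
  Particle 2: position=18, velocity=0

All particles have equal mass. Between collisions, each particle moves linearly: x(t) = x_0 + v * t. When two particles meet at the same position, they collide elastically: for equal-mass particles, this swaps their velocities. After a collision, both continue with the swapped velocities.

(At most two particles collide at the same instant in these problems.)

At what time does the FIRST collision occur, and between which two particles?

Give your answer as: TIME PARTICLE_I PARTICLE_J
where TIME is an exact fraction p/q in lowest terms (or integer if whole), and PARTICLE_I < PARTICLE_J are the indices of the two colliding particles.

Answer: 7 0 1

Derivation:
Pair (0,1): pos 10,17 vel -2,-3 -> gap=7, closing at 1/unit, collide at t=7
Pair (1,2): pos 17,18 vel -3,0 -> not approaching (rel speed -3 <= 0)
Earliest collision: t=7 between 0 and 1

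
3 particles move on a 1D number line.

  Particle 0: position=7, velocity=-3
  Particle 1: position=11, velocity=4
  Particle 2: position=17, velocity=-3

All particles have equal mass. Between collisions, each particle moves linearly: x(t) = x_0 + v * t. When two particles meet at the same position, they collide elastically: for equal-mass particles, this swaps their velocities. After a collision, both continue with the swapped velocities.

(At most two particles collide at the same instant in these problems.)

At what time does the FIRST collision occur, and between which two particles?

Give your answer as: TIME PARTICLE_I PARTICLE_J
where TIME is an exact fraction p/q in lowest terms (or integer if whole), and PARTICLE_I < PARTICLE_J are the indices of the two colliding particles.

Pair (0,1): pos 7,11 vel -3,4 -> not approaching (rel speed -7 <= 0)
Pair (1,2): pos 11,17 vel 4,-3 -> gap=6, closing at 7/unit, collide at t=6/7
Earliest collision: t=6/7 between 1 and 2

Answer: 6/7 1 2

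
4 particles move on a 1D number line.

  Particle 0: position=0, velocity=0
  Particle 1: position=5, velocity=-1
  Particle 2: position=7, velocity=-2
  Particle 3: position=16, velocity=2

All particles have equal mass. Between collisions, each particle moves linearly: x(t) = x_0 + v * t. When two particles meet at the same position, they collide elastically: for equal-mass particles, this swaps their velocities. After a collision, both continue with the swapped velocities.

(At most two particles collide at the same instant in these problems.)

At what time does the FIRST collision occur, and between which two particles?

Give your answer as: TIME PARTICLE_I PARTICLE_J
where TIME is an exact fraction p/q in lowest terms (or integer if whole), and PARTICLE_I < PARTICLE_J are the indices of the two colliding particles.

Answer: 2 1 2

Derivation:
Pair (0,1): pos 0,5 vel 0,-1 -> gap=5, closing at 1/unit, collide at t=5
Pair (1,2): pos 5,7 vel -1,-2 -> gap=2, closing at 1/unit, collide at t=2
Pair (2,3): pos 7,16 vel -2,2 -> not approaching (rel speed -4 <= 0)
Earliest collision: t=2 between 1 and 2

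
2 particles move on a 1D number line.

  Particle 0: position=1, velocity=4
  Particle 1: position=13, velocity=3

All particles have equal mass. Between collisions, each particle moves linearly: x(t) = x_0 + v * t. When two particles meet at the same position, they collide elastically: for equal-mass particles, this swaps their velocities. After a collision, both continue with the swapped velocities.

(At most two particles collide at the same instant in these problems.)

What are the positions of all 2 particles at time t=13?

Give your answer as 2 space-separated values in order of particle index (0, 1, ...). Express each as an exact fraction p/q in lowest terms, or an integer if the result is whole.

Answer: 52 53

Derivation:
Collision at t=12: particles 0 and 1 swap velocities; positions: p0=49 p1=49; velocities now: v0=3 v1=4
Advance to t=13 (no further collisions before then); velocities: v0=3 v1=4; positions = 52 53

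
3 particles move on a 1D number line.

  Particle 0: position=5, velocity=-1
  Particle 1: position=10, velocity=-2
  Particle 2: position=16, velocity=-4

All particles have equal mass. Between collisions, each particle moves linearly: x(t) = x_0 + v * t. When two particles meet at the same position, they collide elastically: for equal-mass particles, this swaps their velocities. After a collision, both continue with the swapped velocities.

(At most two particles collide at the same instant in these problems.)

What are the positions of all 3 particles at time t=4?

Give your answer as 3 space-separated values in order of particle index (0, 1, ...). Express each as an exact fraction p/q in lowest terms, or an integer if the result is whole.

Collision at t=3: particles 1 and 2 swap velocities; positions: p0=2 p1=4 p2=4; velocities now: v0=-1 v1=-4 v2=-2
Collision at t=11/3: particles 0 and 1 swap velocities; positions: p0=4/3 p1=4/3 p2=8/3; velocities now: v0=-4 v1=-1 v2=-2
Advance to t=4 (no further collisions before then); velocities: v0=-4 v1=-1 v2=-2; positions = 0 1 2

Answer: 0 1 2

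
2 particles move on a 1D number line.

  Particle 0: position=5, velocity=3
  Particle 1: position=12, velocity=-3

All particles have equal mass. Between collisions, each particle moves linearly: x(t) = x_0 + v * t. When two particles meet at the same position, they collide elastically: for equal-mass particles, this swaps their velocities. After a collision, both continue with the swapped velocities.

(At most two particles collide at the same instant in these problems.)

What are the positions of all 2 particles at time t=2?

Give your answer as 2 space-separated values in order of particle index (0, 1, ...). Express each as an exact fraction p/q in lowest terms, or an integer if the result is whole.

Collision at t=7/6: particles 0 and 1 swap velocities; positions: p0=17/2 p1=17/2; velocities now: v0=-3 v1=3
Advance to t=2 (no further collisions before then); velocities: v0=-3 v1=3; positions = 6 11

Answer: 6 11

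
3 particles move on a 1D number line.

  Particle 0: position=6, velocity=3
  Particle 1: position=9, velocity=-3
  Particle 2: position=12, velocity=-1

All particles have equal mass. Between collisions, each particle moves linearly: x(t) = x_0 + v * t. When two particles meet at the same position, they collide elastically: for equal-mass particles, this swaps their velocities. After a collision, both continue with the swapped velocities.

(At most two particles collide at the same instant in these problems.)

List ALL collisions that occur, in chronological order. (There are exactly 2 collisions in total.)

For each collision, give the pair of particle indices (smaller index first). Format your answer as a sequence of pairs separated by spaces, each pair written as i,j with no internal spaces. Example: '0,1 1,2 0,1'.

Collision at t=1/2: particles 0 and 1 swap velocities; positions: p0=15/2 p1=15/2 p2=23/2; velocities now: v0=-3 v1=3 v2=-1
Collision at t=3/2: particles 1 and 2 swap velocities; positions: p0=9/2 p1=21/2 p2=21/2; velocities now: v0=-3 v1=-1 v2=3

Answer: 0,1 1,2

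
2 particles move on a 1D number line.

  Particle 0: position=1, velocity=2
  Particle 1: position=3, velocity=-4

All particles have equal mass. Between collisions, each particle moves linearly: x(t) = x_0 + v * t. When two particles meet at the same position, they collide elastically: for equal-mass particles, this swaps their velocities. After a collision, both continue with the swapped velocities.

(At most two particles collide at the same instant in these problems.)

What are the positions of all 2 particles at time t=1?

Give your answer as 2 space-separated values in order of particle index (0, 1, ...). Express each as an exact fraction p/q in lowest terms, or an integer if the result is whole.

Answer: -1 3

Derivation:
Collision at t=1/3: particles 0 and 1 swap velocities; positions: p0=5/3 p1=5/3; velocities now: v0=-4 v1=2
Advance to t=1 (no further collisions before then); velocities: v0=-4 v1=2; positions = -1 3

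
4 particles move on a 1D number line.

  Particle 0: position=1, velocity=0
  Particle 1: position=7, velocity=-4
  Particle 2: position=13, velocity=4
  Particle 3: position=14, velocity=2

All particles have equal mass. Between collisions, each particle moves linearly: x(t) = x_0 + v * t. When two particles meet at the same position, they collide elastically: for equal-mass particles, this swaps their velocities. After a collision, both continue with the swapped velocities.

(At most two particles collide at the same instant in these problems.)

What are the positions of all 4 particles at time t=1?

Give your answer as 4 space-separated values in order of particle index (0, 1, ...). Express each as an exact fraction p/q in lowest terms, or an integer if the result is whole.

Answer: 1 3 16 17

Derivation:
Collision at t=1/2: particles 2 and 3 swap velocities; positions: p0=1 p1=5 p2=15 p3=15; velocities now: v0=0 v1=-4 v2=2 v3=4
Advance to t=1 (no further collisions before then); velocities: v0=0 v1=-4 v2=2 v3=4; positions = 1 3 16 17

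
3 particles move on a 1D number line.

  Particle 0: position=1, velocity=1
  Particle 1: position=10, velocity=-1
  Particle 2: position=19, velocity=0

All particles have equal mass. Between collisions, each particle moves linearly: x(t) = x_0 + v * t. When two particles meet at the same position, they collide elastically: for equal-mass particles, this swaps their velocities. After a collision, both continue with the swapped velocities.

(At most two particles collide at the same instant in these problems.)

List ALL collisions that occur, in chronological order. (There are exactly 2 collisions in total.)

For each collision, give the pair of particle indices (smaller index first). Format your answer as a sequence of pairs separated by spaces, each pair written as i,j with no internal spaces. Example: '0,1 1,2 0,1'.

Collision at t=9/2: particles 0 and 1 swap velocities; positions: p0=11/2 p1=11/2 p2=19; velocities now: v0=-1 v1=1 v2=0
Collision at t=18: particles 1 and 2 swap velocities; positions: p0=-8 p1=19 p2=19; velocities now: v0=-1 v1=0 v2=1

Answer: 0,1 1,2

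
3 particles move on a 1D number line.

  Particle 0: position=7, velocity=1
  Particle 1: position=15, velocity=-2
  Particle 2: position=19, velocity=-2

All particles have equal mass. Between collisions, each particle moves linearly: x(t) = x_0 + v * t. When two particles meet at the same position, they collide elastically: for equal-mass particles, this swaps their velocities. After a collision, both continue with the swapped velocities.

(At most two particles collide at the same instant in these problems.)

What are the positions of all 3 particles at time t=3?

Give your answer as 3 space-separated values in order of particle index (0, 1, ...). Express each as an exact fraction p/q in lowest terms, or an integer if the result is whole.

Collision at t=8/3: particles 0 and 1 swap velocities; positions: p0=29/3 p1=29/3 p2=41/3; velocities now: v0=-2 v1=1 v2=-2
Advance to t=3 (no further collisions before then); velocities: v0=-2 v1=1 v2=-2; positions = 9 10 13

Answer: 9 10 13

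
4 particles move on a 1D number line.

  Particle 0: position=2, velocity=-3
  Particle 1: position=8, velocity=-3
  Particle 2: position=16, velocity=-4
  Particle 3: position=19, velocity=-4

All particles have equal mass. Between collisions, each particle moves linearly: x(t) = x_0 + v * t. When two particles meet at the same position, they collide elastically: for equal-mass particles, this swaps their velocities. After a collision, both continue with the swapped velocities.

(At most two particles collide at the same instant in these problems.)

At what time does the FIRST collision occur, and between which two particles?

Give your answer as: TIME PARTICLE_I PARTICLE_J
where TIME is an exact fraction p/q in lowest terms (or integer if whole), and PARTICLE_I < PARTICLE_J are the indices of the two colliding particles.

Pair (0,1): pos 2,8 vel -3,-3 -> not approaching (rel speed 0 <= 0)
Pair (1,2): pos 8,16 vel -3,-4 -> gap=8, closing at 1/unit, collide at t=8
Pair (2,3): pos 16,19 vel -4,-4 -> not approaching (rel speed 0 <= 0)
Earliest collision: t=8 between 1 and 2

Answer: 8 1 2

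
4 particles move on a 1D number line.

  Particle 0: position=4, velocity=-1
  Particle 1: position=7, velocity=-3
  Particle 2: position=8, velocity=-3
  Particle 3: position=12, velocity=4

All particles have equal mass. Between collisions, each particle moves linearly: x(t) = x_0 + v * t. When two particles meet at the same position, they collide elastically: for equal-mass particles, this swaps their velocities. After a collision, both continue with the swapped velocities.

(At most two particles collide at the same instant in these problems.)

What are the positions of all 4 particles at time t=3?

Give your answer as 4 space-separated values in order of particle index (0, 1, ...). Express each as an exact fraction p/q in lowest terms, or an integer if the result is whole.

Collision at t=3/2: particles 0 and 1 swap velocities; positions: p0=5/2 p1=5/2 p2=7/2 p3=18; velocities now: v0=-3 v1=-1 v2=-3 v3=4
Collision at t=2: particles 1 and 2 swap velocities; positions: p0=1 p1=2 p2=2 p3=20; velocities now: v0=-3 v1=-3 v2=-1 v3=4
Advance to t=3 (no further collisions before then); velocities: v0=-3 v1=-3 v2=-1 v3=4; positions = -2 -1 1 24

Answer: -2 -1 1 24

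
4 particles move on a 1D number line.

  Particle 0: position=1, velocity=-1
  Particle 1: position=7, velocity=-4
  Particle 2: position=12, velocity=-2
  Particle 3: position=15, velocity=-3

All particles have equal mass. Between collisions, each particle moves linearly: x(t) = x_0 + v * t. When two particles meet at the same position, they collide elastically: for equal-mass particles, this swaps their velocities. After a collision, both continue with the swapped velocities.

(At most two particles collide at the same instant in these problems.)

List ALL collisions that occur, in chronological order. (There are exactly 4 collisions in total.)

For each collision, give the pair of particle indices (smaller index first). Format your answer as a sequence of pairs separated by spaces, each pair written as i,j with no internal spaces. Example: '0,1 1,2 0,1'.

Collision at t=2: particles 0 and 1 swap velocities; positions: p0=-1 p1=-1 p2=8 p3=9; velocities now: v0=-4 v1=-1 v2=-2 v3=-3
Collision at t=3: particles 2 and 3 swap velocities; positions: p0=-5 p1=-2 p2=6 p3=6; velocities now: v0=-4 v1=-1 v2=-3 v3=-2
Collision at t=7: particles 1 and 2 swap velocities; positions: p0=-21 p1=-6 p2=-6 p3=-2; velocities now: v0=-4 v1=-3 v2=-1 v3=-2
Collision at t=11: particles 2 and 3 swap velocities; positions: p0=-37 p1=-18 p2=-10 p3=-10; velocities now: v0=-4 v1=-3 v2=-2 v3=-1

Answer: 0,1 2,3 1,2 2,3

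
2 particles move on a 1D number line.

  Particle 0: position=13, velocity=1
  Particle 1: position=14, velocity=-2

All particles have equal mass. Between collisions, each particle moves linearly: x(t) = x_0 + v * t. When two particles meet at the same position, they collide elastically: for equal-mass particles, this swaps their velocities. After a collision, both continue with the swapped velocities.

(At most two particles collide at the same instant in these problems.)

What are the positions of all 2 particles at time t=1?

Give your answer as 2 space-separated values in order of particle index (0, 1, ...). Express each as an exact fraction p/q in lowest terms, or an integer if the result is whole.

Collision at t=1/3: particles 0 and 1 swap velocities; positions: p0=40/3 p1=40/3; velocities now: v0=-2 v1=1
Advance to t=1 (no further collisions before then); velocities: v0=-2 v1=1; positions = 12 14

Answer: 12 14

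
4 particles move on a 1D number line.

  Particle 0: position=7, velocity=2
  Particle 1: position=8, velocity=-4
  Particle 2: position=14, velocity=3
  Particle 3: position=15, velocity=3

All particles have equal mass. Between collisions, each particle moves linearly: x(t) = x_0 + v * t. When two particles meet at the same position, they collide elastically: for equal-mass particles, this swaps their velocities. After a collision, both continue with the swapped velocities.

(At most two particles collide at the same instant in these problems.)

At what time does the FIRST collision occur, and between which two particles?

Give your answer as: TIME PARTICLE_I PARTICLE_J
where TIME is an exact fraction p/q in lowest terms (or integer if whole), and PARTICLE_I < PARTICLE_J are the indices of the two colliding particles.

Answer: 1/6 0 1

Derivation:
Pair (0,1): pos 7,8 vel 2,-4 -> gap=1, closing at 6/unit, collide at t=1/6
Pair (1,2): pos 8,14 vel -4,3 -> not approaching (rel speed -7 <= 0)
Pair (2,3): pos 14,15 vel 3,3 -> not approaching (rel speed 0 <= 0)
Earliest collision: t=1/6 between 0 and 1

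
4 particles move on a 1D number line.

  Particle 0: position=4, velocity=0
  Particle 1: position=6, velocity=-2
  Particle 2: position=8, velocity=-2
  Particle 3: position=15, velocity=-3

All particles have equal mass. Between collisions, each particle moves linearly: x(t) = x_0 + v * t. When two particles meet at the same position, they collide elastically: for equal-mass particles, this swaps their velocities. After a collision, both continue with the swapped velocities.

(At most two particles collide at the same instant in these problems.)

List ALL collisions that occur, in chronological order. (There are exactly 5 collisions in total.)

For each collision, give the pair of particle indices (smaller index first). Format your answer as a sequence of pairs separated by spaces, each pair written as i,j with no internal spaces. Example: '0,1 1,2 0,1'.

Collision at t=1: particles 0 and 1 swap velocities; positions: p0=4 p1=4 p2=6 p3=12; velocities now: v0=-2 v1=0 v2=-2 v3=-3
Collision at t=2: particles 1 and 2 swap velocities; positions: p0=2 p1=4 p2=4 p3=9; velocities now: v0=-2 v1=-2 v2=0 v3=-3
Collision at t=11/3: particles 2 and 3 swap velocities; positions: p0=-4/3 p1=2/3 p2=4 p3=4; velocities now: v0=-2 v1=-2 v2=-3 v3=0
Collision at t=7: particles 1 and 2 swap velocities; positions: p0=-8 p1=-6 p2=-6 p3=4; velocities now: v0=-2 v1=-3 v2=-2 v3=0
Collision at t=9: particles 0 and 1 swap velocities; positions: p0=-12 p1=-12 p2=-10 p3=4; velocities now: v0=-3 v1=-2 v2=-2 v3=0

Answer: 0,1 1,2 2,3 1,2 0,1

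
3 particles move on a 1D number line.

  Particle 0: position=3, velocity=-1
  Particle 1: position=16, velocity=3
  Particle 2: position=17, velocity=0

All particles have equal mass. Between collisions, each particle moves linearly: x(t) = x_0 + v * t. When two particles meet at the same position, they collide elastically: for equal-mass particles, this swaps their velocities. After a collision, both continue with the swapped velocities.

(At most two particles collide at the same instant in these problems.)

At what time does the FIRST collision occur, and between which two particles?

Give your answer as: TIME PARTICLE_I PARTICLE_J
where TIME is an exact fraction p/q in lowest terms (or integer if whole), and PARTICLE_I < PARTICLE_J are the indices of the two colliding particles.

Pair (0,1): pos 3,16 vel -1,3 -> not approaching (rel speed -4 <= 0)
Pair (1,2): pos 16,17 vel 3,0 -> gap=1, closing at 3/unit, collide at t=1/3
Earliest collision: t=1/3 between 1 and 2

Answer: 1/3 1 2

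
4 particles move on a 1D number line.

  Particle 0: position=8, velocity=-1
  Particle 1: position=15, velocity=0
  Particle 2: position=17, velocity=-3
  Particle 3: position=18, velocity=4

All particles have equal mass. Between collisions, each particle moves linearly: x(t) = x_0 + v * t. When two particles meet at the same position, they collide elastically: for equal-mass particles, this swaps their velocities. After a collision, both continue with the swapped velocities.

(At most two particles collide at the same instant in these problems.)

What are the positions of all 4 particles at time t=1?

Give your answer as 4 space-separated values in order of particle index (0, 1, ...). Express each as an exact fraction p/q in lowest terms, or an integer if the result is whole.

Answer: 7 14 15 22

Derivation:
Collision at t=2/3: particles 1 and 2 swap velocities; positions: p0=22/3 p1=15 p2=15 p3=62/3; velocities now: v0=-1 v1=-3 v2=0 v3=4
Advance to t=1 (no further collisions before then); velocities: v0=-1 v1=-3 v2=0 v3=4; positions = 7 14 15 22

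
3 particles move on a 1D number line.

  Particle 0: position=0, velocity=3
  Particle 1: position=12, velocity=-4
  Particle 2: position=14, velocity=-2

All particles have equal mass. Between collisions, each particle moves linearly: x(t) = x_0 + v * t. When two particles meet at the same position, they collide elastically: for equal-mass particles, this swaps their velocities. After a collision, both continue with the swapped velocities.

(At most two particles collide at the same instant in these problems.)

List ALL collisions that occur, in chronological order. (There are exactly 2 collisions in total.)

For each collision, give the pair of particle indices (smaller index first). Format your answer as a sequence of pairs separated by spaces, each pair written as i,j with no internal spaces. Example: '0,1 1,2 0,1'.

Answer: 0,1 1,2

Derivation:
Collision at t=12/7: particles 0 and 1 swap velocities; positions: p0=36/7 p1=36/7 p2=74/7; velocities now: v0=-4 v1=3 v2=-2
Collision at t=14/5: particles 1 and 2 swap velocities; positions: p0=4/5 p1=42/5 p2=42/5; velocities now: v0=-4 v1=-2 v2=3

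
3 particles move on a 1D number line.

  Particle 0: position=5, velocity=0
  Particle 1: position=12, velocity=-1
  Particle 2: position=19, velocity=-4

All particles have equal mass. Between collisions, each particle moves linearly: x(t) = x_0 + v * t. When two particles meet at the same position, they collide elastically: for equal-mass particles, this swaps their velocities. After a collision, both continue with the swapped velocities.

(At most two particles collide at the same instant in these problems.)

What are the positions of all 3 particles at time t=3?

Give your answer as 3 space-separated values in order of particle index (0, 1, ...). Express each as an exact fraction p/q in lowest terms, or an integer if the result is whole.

Answer: 5 7 9

Derivation:
Collision at t=7/3: particles 1 and 2 swap velocities; positions: p0=5 p1=29/3 p2=29/3; velocities now: v0=0 v1=-4 v2=-1
Advance to t=3 (no further collisions before then); velocities: v0=0 v1=-4 v2=-1; positions = 5 7 9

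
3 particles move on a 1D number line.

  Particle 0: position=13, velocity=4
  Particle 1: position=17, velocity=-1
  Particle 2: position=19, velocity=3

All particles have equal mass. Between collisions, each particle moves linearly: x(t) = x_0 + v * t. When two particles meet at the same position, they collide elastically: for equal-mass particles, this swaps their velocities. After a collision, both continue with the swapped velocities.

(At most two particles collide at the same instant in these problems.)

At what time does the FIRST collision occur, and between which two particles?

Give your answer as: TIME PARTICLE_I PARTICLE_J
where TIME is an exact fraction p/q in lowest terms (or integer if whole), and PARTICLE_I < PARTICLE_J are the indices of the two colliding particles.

Pair (0,1): pos 13,17 vel 4,-1 -> gap=4, closing at 5/unit, collide at t=4/5
Pair (1,2): pos 17,19 vel -1,3 -> not approaching (rel speed -4 <= 0)
Earliest collision: t=4/5 between 0 and 1

Answer: 4/5 0 1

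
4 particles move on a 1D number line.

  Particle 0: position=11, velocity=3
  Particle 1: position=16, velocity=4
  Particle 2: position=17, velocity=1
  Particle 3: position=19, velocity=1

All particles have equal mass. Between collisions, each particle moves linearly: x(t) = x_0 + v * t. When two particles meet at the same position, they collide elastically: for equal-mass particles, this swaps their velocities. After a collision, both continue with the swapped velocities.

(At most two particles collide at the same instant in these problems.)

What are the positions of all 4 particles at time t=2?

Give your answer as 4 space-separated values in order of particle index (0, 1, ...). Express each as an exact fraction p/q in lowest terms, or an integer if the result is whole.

Answer: 17 19 21 24

Derivation:
Collision at t=1/3: particles 1 and 2 swap velocities; positions: p0=12 p1=52/3 p2=52/3 p3=58/3; velocities now: v0=3 v1=1 v2=4 v3=1
Collision at t=1: particles 2 and 3 swap velocities; positions: p0=14 p1=18 p2=20 p3=20; velocities now: v0=3 v1=1 v2=1 v3=4
Advance to t=2 (no further collisions before then); velocities: v0=3 v1=1 v2=1 v3=4; positions = 17 19 21 24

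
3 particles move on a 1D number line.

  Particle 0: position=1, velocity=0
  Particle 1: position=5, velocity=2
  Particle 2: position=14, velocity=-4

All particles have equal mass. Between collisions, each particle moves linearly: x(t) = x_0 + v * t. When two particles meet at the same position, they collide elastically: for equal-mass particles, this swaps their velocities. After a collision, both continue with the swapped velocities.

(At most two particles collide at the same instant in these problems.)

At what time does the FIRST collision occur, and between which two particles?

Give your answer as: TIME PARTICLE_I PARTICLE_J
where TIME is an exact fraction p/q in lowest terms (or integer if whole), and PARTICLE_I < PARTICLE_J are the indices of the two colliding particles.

Answer: 3/2 1 2

Derivation:
Pair (0,1): pos 1,5 vel 0,2 -> not approaching (rel speed -2 <= 0)
Pair (1,2): pos 5,14 vel 2,-4 -> gap=9, closing at 6/unit, collide at t=3/2
Earliest collision: t=3/2 between 1 and 2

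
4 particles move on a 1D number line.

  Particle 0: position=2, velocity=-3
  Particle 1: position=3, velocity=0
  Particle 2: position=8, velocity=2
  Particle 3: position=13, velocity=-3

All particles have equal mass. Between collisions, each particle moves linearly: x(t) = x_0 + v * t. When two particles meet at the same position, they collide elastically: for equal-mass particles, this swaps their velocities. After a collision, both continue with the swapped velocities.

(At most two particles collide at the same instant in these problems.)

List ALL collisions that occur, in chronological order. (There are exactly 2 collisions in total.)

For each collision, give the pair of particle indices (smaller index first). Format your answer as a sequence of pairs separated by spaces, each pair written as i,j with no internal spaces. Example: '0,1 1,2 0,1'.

Answer: 2,3 1,2

Derivation:
Collision at t=1: particles 2 and 3 swap velocities; positions: p0=-1 p1=3 p2=10 p3=10; velocities now: v0=-3 v1=0 v2=-3 v3=2
Collision at t=10/3: particles 1 and 2 swap velocities; positions: p0=-8 p1=3 p2=3 p3=44/3; velocities now: v0=-3 v1=-3 v2=0 v3=2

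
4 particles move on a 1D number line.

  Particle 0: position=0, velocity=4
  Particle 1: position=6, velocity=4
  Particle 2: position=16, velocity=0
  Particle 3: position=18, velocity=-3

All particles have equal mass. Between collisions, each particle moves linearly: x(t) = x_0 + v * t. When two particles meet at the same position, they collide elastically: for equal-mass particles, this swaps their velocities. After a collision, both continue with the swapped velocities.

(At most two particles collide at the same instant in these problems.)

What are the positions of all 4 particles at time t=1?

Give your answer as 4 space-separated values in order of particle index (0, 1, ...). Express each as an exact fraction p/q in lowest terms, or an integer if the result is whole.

Answer: 4 10 15 16

Derivation:
Collision at t=2/3: particles 2 and 3 swap velocities; positions: p0=8/3 p1=26/3 p2=16 p3=16; velocities now: v0=4 v1=4 v2=-3 v3=0
Advance to t=1 (no further collisions before then); velocities: v0=4 v1=4 v2=-3 v3=0; positions = 4 10 15 16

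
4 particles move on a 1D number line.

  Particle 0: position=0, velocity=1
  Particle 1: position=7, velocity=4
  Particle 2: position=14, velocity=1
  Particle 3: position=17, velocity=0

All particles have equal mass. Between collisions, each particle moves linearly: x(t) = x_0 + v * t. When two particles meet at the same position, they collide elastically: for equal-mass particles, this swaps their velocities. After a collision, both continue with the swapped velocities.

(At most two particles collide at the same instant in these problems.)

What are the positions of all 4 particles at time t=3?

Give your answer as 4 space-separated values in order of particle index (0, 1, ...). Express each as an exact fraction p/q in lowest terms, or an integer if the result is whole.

Collision at t=7/3: particles 1 and 2 swap velocities; positions: p0=7/3 p1=49/3 p2=49/3 p3=17; velocities now: v0=1 v1=1 v2=4 v3=0
Collision at t=5/2: particles 2 and 3 swap velocities; positions: p0=5/2 p1=33/2 p2=17 p3=17; velocities now: v0=1 v1=1 v2=0 v3=4
Collision at t=3: particles 1 and 2 swap velocities; positions: p0=3 p1=17 p2=17 p3=19; velocities now: v0=1 v1=0 v2=1 v3=4
Advance to t=3 (no further collisions before then); velocities: v0=1 v1=0 v2=1 v3=4; positions = 3 17 17 19

Answer: 3 17 17 19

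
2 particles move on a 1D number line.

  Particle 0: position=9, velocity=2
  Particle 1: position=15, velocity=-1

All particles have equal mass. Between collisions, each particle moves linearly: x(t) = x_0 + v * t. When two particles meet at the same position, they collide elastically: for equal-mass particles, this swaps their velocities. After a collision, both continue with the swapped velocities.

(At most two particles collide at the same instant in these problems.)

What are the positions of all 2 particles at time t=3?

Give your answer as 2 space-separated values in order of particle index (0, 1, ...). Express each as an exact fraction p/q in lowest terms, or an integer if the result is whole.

Answer: 12 15

Derivation:
Collision at t=2: particles 0 and 1 swap velocities; positions: p0=13 p1=13; velocities now: v0=-1 v1=2
Advance to t=3 (no further collisions before then); velocities: v0=-1 v1=2; positions = 12 15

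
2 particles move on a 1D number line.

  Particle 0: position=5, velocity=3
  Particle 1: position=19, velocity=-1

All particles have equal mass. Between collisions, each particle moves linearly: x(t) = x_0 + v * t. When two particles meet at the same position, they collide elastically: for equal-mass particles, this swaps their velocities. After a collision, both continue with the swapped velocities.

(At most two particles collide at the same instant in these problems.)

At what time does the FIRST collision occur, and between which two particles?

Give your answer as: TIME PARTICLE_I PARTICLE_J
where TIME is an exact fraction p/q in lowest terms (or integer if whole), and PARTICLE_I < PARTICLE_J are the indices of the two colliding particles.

Pair (0,1): pos 5,19 vel 3,-1 -> gap=14, closing at 4/unit, collide at t=7/2
Earliest collision: t=7/2 between 0 and 1

Answer: 7/2 0 1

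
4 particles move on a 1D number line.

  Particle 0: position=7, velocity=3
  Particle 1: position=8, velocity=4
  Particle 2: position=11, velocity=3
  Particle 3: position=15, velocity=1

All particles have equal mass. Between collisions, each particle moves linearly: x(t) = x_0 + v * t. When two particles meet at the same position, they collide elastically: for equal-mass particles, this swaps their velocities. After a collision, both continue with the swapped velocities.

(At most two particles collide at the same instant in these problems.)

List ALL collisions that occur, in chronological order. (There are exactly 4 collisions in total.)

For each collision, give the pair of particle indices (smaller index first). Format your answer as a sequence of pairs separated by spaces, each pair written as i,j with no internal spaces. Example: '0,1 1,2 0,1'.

Collision at t=2: particles 2 and 3 swap velocities; positions: p0=13 p1=16 p2=17 p3=17; velocities now: v0=3 v1=4 v2=1 v3=3
Collision at t=7/3: particles 1 and 2 swap velocities; positions: p0=14 p1=52/3 p2=52/3 p3=18; velocities now: v0=3 v1=1 v2=4 v3=3
Collision at t=3: particles 2 and 3 swap velocities; positions: p0=16 p1=18 p2=20 p3=20; velocities now: v0=3 v1=1 v2=3 v3=4
Collision at t=4: particles 0 and 1 swap velocities; positions: p0=19 p1=19 p2=23 p3=24; velocities now: v0=1 v1=3 v2=3 v3=4

Answer: 2,3 1,2 2,3 0,1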